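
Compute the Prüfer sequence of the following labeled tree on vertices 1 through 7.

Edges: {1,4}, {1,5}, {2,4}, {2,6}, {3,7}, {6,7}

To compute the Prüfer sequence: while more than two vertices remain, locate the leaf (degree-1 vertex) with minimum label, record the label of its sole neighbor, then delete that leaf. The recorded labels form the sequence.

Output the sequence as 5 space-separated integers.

Answer: 7 1 4 2 6

Derivation:
Step 1: leaves = {3,5}. Remove smallest leaf 3, emit neighbor 7.
Step 2: leaves = {5,7}. Remove smallest leaf 5, emit neighbor 1.
Step 3: leaves = {1,7}. Remove smallest leaf 1, emit neighbor 4.
Step 4: leaves = {4,7}. Remove smallest leaf 4, emit neighbor 2.
Step 5: leaves = {2,7}. Remove smallest leaf 2, emit neighbor 6.
Done: 2 vertices remain (6, 7). Sequence = [7 1 4 2 6]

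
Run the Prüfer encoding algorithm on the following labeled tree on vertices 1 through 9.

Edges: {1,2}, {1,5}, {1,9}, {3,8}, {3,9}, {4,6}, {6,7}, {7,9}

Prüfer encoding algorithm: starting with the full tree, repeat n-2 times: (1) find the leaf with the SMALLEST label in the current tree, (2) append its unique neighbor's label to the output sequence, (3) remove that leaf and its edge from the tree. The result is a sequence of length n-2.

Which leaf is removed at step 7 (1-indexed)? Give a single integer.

Step 1: current leaves = {2,4,5,8}. Remove leaf 2 (neighbor: 1).
Step 2: current leaves = {4,5,8}. Remove leaf 4 (neighbor: 6).
Step 3: current leaves = {5,6,8}. Remove leaf 5 (neighbor: 1).
Step 4: current leaves = {1,6,8}. Remove leaf 1 (neighbor: 9).
Step 5: current leaves = {6,8}. Remove leaf 6 (neighbor: 7).
Step 6: current leaves = {7,8}. Remove leaf 7 (neighbor: 9).
Step 7: current leaves = {8,9}. Remove leaf 8 (neighbor: 3).

Answer: 8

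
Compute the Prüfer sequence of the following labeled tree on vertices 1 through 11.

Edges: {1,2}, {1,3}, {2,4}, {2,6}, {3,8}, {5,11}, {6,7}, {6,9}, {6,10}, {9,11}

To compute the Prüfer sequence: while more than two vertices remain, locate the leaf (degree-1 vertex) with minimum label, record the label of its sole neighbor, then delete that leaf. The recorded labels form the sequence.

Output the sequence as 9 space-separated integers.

Answer: 2 11 6 3 1 2 6 6 9

Derivation:
Step 1: leaves = {4,5,7,8,10}. Remove smallest leaf 4, emit neighbor 2.
Step 2: leaves = {5,7,8,10}. Remove smallest leaf 5, emit neighbor 11.
Step 3: leaves = {7,8,10,11}. Remove smallest leaf 7, emit neighbor 6.
Step 4: leaves = {8,10,11}. Remove smallest leaf 8, emit neighbor 3.
Step 5: leaves = {3,10,11}. Remove smallest leaf 3, emit neighbor 1.
Step 6: leaves = {1,10,11}. Remove smallest leaf 1, emit neighbor 2.
Step 7: leaves = {2,10,11}. Remove smallest leaf 2, emit neighbor 6.
Step 8: leaves = {10,11}. Remove smallest leaf 10, emit neighbor 6.
Step 9: leaves = {6,11}. Remove smallest leaf 6, emit neighbor 9.
Done: 2 vertices remain (9, 11). Sequence = [2 11 6 3 1 2 6 6 9]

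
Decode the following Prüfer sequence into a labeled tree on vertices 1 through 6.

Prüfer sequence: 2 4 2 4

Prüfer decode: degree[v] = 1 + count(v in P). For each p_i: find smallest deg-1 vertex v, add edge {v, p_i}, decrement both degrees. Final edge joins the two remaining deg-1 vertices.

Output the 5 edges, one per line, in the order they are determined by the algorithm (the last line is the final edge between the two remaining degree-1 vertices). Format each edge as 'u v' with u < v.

Answer: 1 2
3 4
2 5
2 4
4 6

Derivation:
Initial degrees: {1:1, 2:3, 3:1, 4:3, 5:1, 6:1}
Step 1: smallest deg-1 vertex = 1, p_1 = 2. Add edge {1,2}. Now deg[1]=0, deg[2]=2.
Step 2: smallest deg-1 vertex = 3, p_2 = 4. Add edge {3,4}. Now deg[3]=0, deg[4]=2.
Step 3: smallest deg-1 vertex = 5, p_3 = 2. Add edge {2,5}. Now deg[5]=0, deg[2]=1.
Step 4: smallest deg-1 vertex = 2, p_4 = 4. Add edge {2,4}. Now deg[2]=0, deg[4]=1.
Final: two remaining deg-1 vertices are 4, 6. Add edge {4,6}.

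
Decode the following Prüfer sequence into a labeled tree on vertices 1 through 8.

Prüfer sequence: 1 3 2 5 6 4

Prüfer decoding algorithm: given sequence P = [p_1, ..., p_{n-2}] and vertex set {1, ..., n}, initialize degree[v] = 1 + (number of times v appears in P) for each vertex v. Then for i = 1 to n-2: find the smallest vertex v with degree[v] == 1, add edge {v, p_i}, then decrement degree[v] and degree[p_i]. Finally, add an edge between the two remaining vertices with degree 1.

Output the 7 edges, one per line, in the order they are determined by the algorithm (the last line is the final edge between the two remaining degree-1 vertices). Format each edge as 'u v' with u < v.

Initial degrees: {1:2, 2:2, 3:2, 4:2, 5:2, 6:2, 7:1, 8:1}
Step 1: smallest deg-1 vertex = 7, p_1 = 1. Add edge {1,7}. Now deg[7]=0, deg[1]=1.
Step 2: smallest deg-1 vertex = 1, p_2 = 3. Add edge {1,3}. Now deg[1]=0, deg[3]=1.
Step 3: smallest deg-1 vertex = 3, p_3 = 2. Add edge {2,3}. Now deg[3]=0, deg[2]=1.
Step 4: smallest deg-1 vertex = 2, p_4 = 5. Add edge {2,5}. Now deg[2]=0, deg[5]=1.
Step 5: smallest deg-1 vertex = 5, p_5 = 6. Add edge {5,6}. Now deg[5]=0, deg[6]=1.
Step 6: smallest deg-1 vertex = 6, p_6 = 4. Add edge {4,6}. Now deg[6]=0, deg[4]=1.
Final: two remaining deg-1 vertices are 4, 8. Add edge {4,8}.

Answer: 1 7
1 3
2 3
2 5
5 6
4 6
4 8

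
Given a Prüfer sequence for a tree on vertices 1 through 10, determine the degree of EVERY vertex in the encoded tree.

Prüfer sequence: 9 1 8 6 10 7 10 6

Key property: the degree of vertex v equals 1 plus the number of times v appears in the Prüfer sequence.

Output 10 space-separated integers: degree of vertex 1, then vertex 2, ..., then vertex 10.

Answer: 2 1 1 1 1 3 2 2 2 3

Derivation:
p_1 = 9: count[9] becomes 1
p_2 = 1: count[1] becomes 1
p_3 = 8: count[8] becomes 1
p_4 = 6: count[6] becomes 1
p_5 = 10: count[10] becomes 1
p_6 = 7: count[7] becomes 1
p_7 = 10: count[10] becomes 2
p_8 = 6: count[6] becomes 2
Degrees (1 + count): deg[1]=1+1=2, deg[2]=1+0=1, deg[3]=1+0=1, deg[4]=1+0=1, deg[5]=1+0=1, deg[6]=1+2=3, deg[7]=1+1=2, deg[8]=1+1=2, deg[9]=1+1=2, deg[10]=1+2=3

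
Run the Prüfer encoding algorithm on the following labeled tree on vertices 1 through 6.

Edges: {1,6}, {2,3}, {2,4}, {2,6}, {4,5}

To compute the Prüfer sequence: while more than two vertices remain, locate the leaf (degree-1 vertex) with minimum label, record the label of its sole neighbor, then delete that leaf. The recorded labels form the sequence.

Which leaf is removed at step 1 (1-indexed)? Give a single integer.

Answer: 1

Derivation:
Step 1: current leaves = {1,3,5}. Remove leaf 1 (neighbor: 6).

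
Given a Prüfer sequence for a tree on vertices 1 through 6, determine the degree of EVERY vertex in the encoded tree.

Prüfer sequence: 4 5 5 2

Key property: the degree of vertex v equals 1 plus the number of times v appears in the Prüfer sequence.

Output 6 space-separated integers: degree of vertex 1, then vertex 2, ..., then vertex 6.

Answer: 1 2 1 2 3 1

Derivation:
p_1 = 4: count[4] becomes 1
p_2 = 5: count[5] becomes 1
p_3 = 5: count[5] becomes 2
p_4 = 2: count[2] becomes 1
Degrees (1 + count): deg[1]=1+0=1, deg[2]=1+1=2, deg[3]=1+0=1, deg[4]=1+1=2, deg[5]=1+2=3, deg[6]=1+0=1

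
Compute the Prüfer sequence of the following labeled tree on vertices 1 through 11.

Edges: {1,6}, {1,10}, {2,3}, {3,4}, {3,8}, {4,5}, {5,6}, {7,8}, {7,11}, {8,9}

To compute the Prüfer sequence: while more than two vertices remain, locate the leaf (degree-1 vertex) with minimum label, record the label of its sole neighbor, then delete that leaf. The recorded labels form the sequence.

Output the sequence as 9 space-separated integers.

Answer: 3 8 1 6 5 4 3 8 7

Derivation:
Step 1: leaves = {2,9,10,11}. Remove smallest leaf 2, emit neighbor 3.
Step 2: leaves = {9,10,11}. Remove smallest leaf 9, emit neighbor 8.
Step 3: leaves = {10,11}. Remove smallest leaf 10, emit neighbor 1.
Step 4: leaves = {1,11}. Remove smallest leaf 1, emit neighbor 6.
Step 5: leaves = {6,11}. Remove smallest leaf 6, emit neighbor 5.
Step 6: leaves = {5,11}. Remove smallest leaf 5, emit neighbor 4.
Step 7: leaves = {4,11}. Remove smallest leaf 4, emit neighbor 3.
Step 8: leaves = {3,11}. Remove smallest leaf 3, emit neighbor 8.
Step 9: leaves = {8,11}. Remove smallest leaf 8, emit neighbor 7.
Done: 2 vertices remain (7, 11). Sequence = [3 8 1 6 5 4 3 8 7]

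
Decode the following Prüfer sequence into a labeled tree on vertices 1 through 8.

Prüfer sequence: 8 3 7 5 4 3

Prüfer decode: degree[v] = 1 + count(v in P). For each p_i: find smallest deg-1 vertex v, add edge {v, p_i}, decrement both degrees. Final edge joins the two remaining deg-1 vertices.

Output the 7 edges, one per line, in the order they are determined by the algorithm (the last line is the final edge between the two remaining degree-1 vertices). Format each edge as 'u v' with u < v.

Initial degrees: {1:1, 2:1, 3:3, 4:2, 5:2, 6:1, 7:2, 8:2}
Step 1: smallest deg-1 vertex = 1, p_1 = 8. Add edge {1,8}. Now deg[1]=0, deg[8]=1.
Step 2: smallest deg-1 vertex = 2, p_2 = 3. Add edge {2,3}. Now deg[2]=0, deg[3]=2.
Step 3: smallest deg-1 vertex = 6, p_3 = 7. Add edge {6,7}. Now deg[6]=0, deg[7]=1.
Step 4: smallest deg-1 vertex = 7, p_4 = 5. Add edge {5,7}. Now deg[7]=0, deg[5]=1.
Step 5: smallest deg-1 vertex = 5, p_5 = 4. Add edge {4,5}. Now deg[5]=0, deg[4]=1.
Step 6: smallest deg-1 vertex = 4, p_6 = 3. Add edge {3,4}. Now deg[4]=0, deg[3]=1.
Final: two remaining deg-1 vertices are 3, 8. Add edge {3,8}.

Answer: 1 8
2 3
6 7
5 7
4 5
3 4
3 8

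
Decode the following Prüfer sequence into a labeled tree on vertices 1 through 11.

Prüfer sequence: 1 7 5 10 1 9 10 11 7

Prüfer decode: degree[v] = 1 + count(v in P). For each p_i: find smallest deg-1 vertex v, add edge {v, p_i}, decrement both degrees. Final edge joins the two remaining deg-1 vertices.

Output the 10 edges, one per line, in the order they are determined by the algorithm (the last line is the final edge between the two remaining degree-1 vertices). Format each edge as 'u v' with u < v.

Initial degrees: {1:3, 2:1, 3:1, 4:1, 5:2, 6:1, 7:3, 8:1, 9:2, 10:3, 11:2}
Step 1: smallest deg-1 vertex = 2, p_1 = 1. Add edge {1,2}. Now deg[2]=0, deg[1]=2.
Step 2: smallest deg-1 vertex = 3, p_2 = 7. Add edge {3,7}. Now deg[3]=0, deg[7]=2.
Step 3: smallest deg-1 vertex = 4, p_3 = 5. Add edge {4,5}. Now deg[4]=0, deg[5]=1.
Step 4: smallest deg-1 vertex = 5, p_4 = 10. Add edge {5,10}. Now deg[5]=0, deg[10]=2.
Step 5: smallest deg-1 vertex = 6, p_5 = 1. Add edge {1,6}. Now deg[6]=0, deg[1]=1.
Step 6: smallest deg-1 vertex = 1, p_6 = 9. Add edge {1,9}. Now deg[1]=0, deg[9]=1.
Step 7: smallest deg-1 vertex = 8, p_7 = 10. Add edge {8,10}. Now deg[8]=0, deg[10]=1.
Step 8: smallest deg-1 vertex = 9, p_8 = 11. Add edge {9,11}. Now deg[9]=0, deg[11]=1.
Step 9: smallest deg-1 vertex = 10, p_9 = 7. Add edge {7,10}. Now deg[10]=0, deg[7]=1.
Final: two remaining deg-1 vertices are 7, 11. Add edge {7,11}.

Answer: 1 2
3 7
4 5
5 10
1 6
1 9
8 10
9 11
7 10
7 11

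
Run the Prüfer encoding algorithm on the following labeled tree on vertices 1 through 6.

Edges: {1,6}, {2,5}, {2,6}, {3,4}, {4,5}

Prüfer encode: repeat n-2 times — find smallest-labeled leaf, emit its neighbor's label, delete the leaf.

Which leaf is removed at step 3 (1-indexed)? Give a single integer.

Step 1: current leaves = {1,3}. Remove leaf 1 (neighbor: 6).
Step 2: current leaves = {3,6}. Remove leaf 3 (neighbor: 4).
Step 3: current leaves = {4,6}. Remove leaf 4 (neighbor: 5).

Answer: 4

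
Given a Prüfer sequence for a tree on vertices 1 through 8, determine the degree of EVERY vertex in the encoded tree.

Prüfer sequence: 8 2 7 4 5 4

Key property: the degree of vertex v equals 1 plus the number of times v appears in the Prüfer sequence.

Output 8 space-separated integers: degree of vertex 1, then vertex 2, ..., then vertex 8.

Answer: 1 2 1 3 2 1 2 2

Derivation:
p_1 = 8: count[8] becomes 1
p_2 = 2: count[2] becomes 1
p_3 = 7: count[7] becomes 1
p_4 = 4: count[4] becomes 1
p_5 = 5: count[5] becomes 1
p_6 = 4: count[4] becomes 2
Degrees (1 + count): deg[1]=1+0=1, deg[2]=1+1=2, deg[3]=1+0=1, deg[4]=1+2=3, deg[5]=1+1=2, deg[6]=1+0=1, deg[7]=1+1=2, deg[8]=1+1=2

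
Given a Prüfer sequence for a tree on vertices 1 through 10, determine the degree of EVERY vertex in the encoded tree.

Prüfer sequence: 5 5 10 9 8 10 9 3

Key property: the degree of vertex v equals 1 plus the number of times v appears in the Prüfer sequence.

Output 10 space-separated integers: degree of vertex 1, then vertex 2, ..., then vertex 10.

Answer: 1 1 2 1 3 1 1 2 3 3

Derivation:
p_1 = 5: count[5] becomes 1
p_2 = 5: count[5] becomes 2
p_3 = 10: count[10] becomes 1
p_4 = 9: count[9] becomes 1
p_5 = 8: count[8] becomes 1
p_6 = 10: count[10] becomes 2
p_7 = 9: count[9] becomes 2
p_8 = 3: count[3] becomes 1
Degrees (1 + count): deg[1]=1+0=1, deg[2]=1+0=1, deg[3]=1+1=2, deg[4]=1+0=1, deg[5]=1+2=3, deg[6]=1+0=1, deg[7]=1+0=1, deg[8]=1+1=2, deg[9]=1+2=3, deg[10]=1+2=3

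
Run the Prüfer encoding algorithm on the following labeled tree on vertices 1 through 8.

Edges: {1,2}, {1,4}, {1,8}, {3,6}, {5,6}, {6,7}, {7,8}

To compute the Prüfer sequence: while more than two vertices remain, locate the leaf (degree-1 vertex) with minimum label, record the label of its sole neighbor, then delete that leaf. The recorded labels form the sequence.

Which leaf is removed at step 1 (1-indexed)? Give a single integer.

Answer: 2

Derivation:
Step 1: current leaves = {2,3,4,5}. Remove leaf 2 (neighbor: 1).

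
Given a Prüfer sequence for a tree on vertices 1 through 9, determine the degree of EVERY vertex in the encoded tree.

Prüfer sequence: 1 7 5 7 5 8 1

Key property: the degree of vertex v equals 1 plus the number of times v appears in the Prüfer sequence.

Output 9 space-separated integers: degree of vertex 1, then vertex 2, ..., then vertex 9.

Answer: 3 1 1 1 3 1 3 2 1

Derivation:
p_1 = 1: count[1] becomes 1
p_2 = 7: count[7] becomes 1
p_3 = 5: count[5] becomes 1
p_4 = 7: count[7] becomes 2
p_5 = 5: count[5] becomes 2
p_6 = 8: count[8] becomes 1
p_7 = 1: count[1] becomes 2
Degrees (1 + count): deg[1]=1+2=3, deg[2]=1+0=1, deg[3]=1+0=1, deg[4]=1+0=1, deg[5]=1+2=3, deg[6]=1+0=1, deg[7]=1+2=3, deg[8]=1+1=2, deg[9]=1+0=1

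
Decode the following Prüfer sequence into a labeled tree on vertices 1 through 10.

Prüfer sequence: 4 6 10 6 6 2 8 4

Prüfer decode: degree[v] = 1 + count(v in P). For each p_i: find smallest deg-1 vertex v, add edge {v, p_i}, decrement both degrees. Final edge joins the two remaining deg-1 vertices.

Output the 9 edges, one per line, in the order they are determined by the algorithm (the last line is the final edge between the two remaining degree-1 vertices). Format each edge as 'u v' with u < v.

Answer: 1 4
3 6
5 10
6 7
6 9
2 6
2 8
4 8
4 10

Derivation:
Initial degrees: {1:1, 2:2, 3:1, 4:3, 5:1, 6:4, 7:1, 8:2, 9:1, 10:2}
Step 1: smallest deg-1 vertex = 1, p_1 = 4. Add edge {1,4}. Now deg[1]=0, deg[4]=2.
Step 2: smallest deg-1 vertex = 3, p_2 = 6. Add edge {3,6}. Now deg[3]=0, deg[6]=3.
Step 3: smallest deg-1 vertex = 5, p_3 = 10. Add edge {5,10}. Now deg[5]=0, deg[10]=1.
Step 4: smallest deg-1 vertex = 7, p_4 = 6. Add edge {6,7}. Now deg[7]=0, deg[6]=2.
Step 5: smallest deg-1 vertex = 9, p_5 = 6. Add edge {6,9}. Now deg[9]=0, deg[6]=1.
Step 6: smallest deg-1 vertex = 6, p_6 = 2. Add edge {2,6}. Now deg[6]=0, deg[2]=1.
Step 7: smallest deg-1 vertex = 2, p_7 = 8. Add edge {2,8}. Now deg[2]=0, deg[8]=1.
Step 8: smallest deg-1 vertex = 8, p_8 = 4. Add edge {4,8}. Now deg[8]=0, deg[4]=1.
Final: two remaining deg-1 vertices are 4, 10. Add edge {4,10}.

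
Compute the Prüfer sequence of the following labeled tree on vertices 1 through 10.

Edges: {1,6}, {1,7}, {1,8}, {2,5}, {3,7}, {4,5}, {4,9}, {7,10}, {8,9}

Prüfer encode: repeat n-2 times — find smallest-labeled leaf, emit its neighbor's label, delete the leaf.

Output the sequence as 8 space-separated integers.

Step 1: leaves = {2,3,6,10}. Remove smallest leaf 2, emit neighbor 5.
Step 2: leaves = {3,5,6,10}. Remove smallest leaf 3, emit neighbor 7.
Step 3: leaves = {5,6,10}. Remove smallest leaf 5, emit neighbor 4.
Step 4: leaves = {4,6,10}. Remove smallest leaf 4, emit neighbor 9.
Step 5: leaves = {6,9,10}. Remove smallest leaf 6, emit neighbor 1.
Step 6: leaves = {9,10}. Remove smallest leaf 9, emit neighbor 8.
Step 7: leaves = {8,10}. Remove smallest leaf 8, emit neighbor 1.
Step 8: leaves = {1,10}. Remove smallest leaf 1, emit neighbor 7.
Done: 2 vertices remain (7, 10). Sequence = [5 7 4 9 1 8 1 7]

Answer: 5 7 4 9 1 8 1 7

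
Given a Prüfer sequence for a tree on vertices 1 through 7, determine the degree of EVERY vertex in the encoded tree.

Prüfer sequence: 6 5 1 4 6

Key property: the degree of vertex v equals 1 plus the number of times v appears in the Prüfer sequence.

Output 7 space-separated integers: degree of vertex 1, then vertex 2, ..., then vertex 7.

p_1 = 6: count[6] becomes 1
p_2 = 5: count[5] becomes 1
p_3 = 1: count[1] becomes 1
p_4 = 4: count[4] becomes 1
p_5 = 6: count[6] becomes 2
Degrees (1 + count): deg[1]=1+1=2, deg[2]=1+0=1, deg[3]=1+0=1, deg[4]=1+1=2, deg[5]=1+1=2, deg[6]=1+2=3, deg[7]=1+0=1

Answer: 2 1 1 2 2 3 1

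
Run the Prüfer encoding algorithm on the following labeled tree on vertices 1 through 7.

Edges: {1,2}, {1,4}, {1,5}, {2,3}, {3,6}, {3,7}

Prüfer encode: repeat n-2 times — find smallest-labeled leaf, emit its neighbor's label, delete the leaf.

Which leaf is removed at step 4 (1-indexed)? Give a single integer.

Answer: 2

Derivation:
Step 1: current leaves = {4,5,6,7}. Remove leaf 4 (neighbor: 1).
Step 2: current leaves = {5,6,7}. Remove leaf 5 (neighbor: 1).
Step 3: current leaves = {1,6,7}. Remove leaf 1 (neighbor: 2).
Step 4: current leaves = {2,6,7}. Remove leaf 2 (neighbor: 3).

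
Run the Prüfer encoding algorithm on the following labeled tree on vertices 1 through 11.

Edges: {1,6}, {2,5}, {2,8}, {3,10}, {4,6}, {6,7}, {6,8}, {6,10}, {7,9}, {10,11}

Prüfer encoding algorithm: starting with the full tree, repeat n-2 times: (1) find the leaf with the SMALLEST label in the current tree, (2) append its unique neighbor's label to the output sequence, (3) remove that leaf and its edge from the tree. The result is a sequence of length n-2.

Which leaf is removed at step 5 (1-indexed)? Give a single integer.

Answer: 2

Derivation:
Step 1: current leaves = {1,3,4,5,9,11}. Remove leaf 1 (neighbor: 6).
Step 2: current leaves = {3,4,5,9,11}. Remove leaf 3 (neighbor: 10).
Step 3: current leaves = {4,5,9,11}. Remove leaf 4 (neighbor: 6).
Step 4: current leaves = {5,9,11}. Remove leaf 5 (neighbor: 2).
Step 5: current leaves = {2,9,11}. Remove leaf 2 (neighbor: 8).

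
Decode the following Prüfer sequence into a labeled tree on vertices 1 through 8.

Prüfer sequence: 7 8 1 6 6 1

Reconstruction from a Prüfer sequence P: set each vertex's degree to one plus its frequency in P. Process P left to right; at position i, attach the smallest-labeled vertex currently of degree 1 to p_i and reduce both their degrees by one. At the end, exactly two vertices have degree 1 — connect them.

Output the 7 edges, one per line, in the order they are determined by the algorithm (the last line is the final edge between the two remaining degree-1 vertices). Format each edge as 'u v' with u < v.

Answer: 2 7
3 8
1 4
5 6
6 7
1 6
1 8

Derivation:
Initial degrees: {1:3, 2:1, 3:1, 4:1, 5:1, 6:3, 7:2, 8:2}
Step 1: smallest deg-1 vertex = 2, p_1 = 7. Add edge {2,7}. Now deg[2]=0, deg[7]=1.
Step 2: smallest deg-1 vertex = 3, p_2 = 8. Add edge {3,8}. Now deg[3]=0, deg[8]=1.
Step 3: smallest deg-1 vertex = 4, p_3 = 1. Add edge {1,4}. Now deg[4]=0, deg[1]=2.
Step 4: smallest deg-1 vertex = 5, p_4 = 6. Add edge {5,6}. Now deg[5]=0, deg[6]=2.
Step 5: smallest deg-1 vertex = 7, p_5 = 6. Add edge {6,7}. Now deg[7]=0, deg[6]=1.
Step 6: smallest deg-1 vertex = 6, p_6 = 1. Add edge {1,6}. Now deg[6]=0, deg[1]=1.
Final: two remaining deg-1 vertices are 1, 8. Add edge {1,8}.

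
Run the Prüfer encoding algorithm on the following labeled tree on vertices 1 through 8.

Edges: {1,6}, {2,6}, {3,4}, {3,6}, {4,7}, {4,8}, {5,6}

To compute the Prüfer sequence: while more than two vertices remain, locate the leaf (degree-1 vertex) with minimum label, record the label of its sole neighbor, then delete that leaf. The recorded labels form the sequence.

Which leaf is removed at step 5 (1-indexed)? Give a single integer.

Answer: 3

Derivation:
Step 1: current leaves = {1,2,5,7,8}. Remove leaf 1 (neighbor: 6).
Step 2: current leaves = {2,5,7,8}. Remove leaf 2 (neighbor: 6).
Step 3: current leaves = {5,7,8}. Remove leaf 5 (neighbor: 6).
Step 4: current leaves = {6,7,8}. Remove leaf 6 (neighbor: 3).
Step 5: current leaves = {3,7,8}. Remove leaf 3 (neighbor: 4).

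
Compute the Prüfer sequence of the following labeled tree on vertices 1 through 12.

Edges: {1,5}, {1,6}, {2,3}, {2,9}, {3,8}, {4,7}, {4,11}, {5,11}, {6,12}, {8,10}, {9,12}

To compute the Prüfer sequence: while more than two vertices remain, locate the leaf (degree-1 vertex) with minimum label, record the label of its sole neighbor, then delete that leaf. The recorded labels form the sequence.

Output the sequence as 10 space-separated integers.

Answer: 4 11 8 3 2 9 12 5 1 6

Derivation:
Step 1: leaves = {7,10}. Remove smallest leaf 7, emit neighbor 4.
Step 2: leaves = {4,10}. Remove smallest leaf 4, emit neighbor 11.
Step 3: leaves = {10,11}. Remove smallest leaf 10, emit neighbor 8.
Step 4: leaves = {8,11}. Remove smallest leaf 8, emit neighbor 3.
Step 5: leaves = {3,11}. Remove smallest leaf 3, emit neighbor 2.
Step 6: leaves = {2,11}. Remove smallest leaf 2, emit neighbor 9.
Step 7: leaves = {9,11}. Remove smallest leaf 9, emit neighbor 12.
Step 8: leaves = {11,12}. Remove smallest leaf 11, emit neighbor 5.
Step 9: leaves = {5,12}. Remove smallest leaf 5, emit neighbor 1.
Step 10: leaves = {1,12}. Remove smallest leaf 1, emit neighbor 6.
Done: 2 vertices remain (6, 12). Sequence = [4 11 8 3 2 9 12 5 1 6]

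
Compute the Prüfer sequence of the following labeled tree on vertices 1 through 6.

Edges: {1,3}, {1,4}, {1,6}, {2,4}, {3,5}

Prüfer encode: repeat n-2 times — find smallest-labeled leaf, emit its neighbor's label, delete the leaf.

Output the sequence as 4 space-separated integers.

Answer: 4 1 3 1

Derivation:
Step 1: leaves = {2,5,6}. Remove smallest leaf 2, emit neighbor 4.
Step 2: leaves = {4,5,6}. Remove smallest leaf 4, emit neighbor 1.
Step 3: leaves = {5,6}. Remove smallest leaf 5, emit neighbor 3.
Step 4: leaves = {3,6}. Remove smallest leaf 3, emit neighbor 1.
Done: 2 vertices remain (1, 6). Sequence = [4 1 3 1]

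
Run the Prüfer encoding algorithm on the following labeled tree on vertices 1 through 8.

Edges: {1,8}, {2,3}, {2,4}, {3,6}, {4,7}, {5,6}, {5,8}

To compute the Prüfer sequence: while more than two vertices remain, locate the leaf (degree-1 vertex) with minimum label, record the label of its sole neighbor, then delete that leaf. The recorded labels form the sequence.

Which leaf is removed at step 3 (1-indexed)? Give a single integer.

Answer: 4

Derivation:
Step 1: current leaves = {1,7}. Remove leaf 1 (neighbor: 8).
Step 2: current leaves = {7,8}. Remove leaf 7 (neighbor: 4).
Step 3: current leaves = {4,8}. Remove leaf 4 (neighbor: 2).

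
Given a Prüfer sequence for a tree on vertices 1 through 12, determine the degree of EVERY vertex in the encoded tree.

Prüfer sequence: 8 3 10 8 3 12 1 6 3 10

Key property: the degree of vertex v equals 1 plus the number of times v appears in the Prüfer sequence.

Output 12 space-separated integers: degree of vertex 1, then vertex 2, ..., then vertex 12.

Answer: 2 1 4 1 1 2 1 3 1 3 1 2

Derivation:
p_1 = 8: count[8] becomes 1
p_2 = 3: count[3] becomes 1
p_3 = 10: count[10] becomes 1
p_4 = 8: count[8] becomes 2
p_5 = 3: count[3] becomes 2
p_6 = 12: count[12] becomes 1
p_7 = 1: count[1] becomes 1
p_8 = 6: count[6] becomes 1
p_9 = 3: count[3] becomes 3
p_10 = 10: count[10] becomes 2
Degrees (1 + count): deg[1]=1+1=2, deg[2]=1+0=1, deg[3]=1+3=4, deg[4]=1+0=1, deg[5]=1+0=1, deg[6]=1+1=2, deg[7]=1+0=1, deg[8]=1+2=3, deg[9]=1+0=1, deg[10]=1+2=3, deg[11]=1+0=1, deg[12]=1+1=2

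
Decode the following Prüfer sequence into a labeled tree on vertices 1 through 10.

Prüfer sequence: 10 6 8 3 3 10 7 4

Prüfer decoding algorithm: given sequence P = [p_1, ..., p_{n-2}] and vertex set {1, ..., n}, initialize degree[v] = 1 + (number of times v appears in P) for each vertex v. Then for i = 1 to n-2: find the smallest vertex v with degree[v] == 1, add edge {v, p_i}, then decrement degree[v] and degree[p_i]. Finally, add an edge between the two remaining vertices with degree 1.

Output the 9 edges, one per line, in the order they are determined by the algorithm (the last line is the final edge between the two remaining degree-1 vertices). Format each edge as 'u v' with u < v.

Initial degrees: {1:1, 2:1, 3:3, 4:2, 5:1, 6:2, 7:2, 8:2, 9:1, 10:3}
Step 1: smallest deg-1 vertex = 1, p_1 = 10. Add edge {1,10}. Now deg[1]=0, deg[10]=2.
Step 2: smallest deg-1 vertex = 2, p_2 = 6. Add edge {2,6}. Now deg[2]=0, deg[6]=1.
Step 3: smallest deg-1 vertex = 5, p_3 = 8. Add edge {5,8}. Now deg[5]=0, deg[8]=1.
Step 4: smallest deg-1 vertex = 6, p_4 = 3. Add edge {3,6}. Now deg[6]=0, deg[3]=2.
Step 5: smallest deg-1 vertex = 8, p_5 = 3. Add edge {3,8}. Now deg[8]=0, deg[3]=1.
Step 6: smallest deg-1 vertex = 3, p_6 = 10. Add edge {3,10}. Now deg[3]=0, deg[10]=1.
Step 7: smallest deg-1 vertex = 9, p_7 = 7. Add edge {7,9}. Now deg[9]=0, deg[7]=1.
Step 8: smallest deg-1 vertex = 7, p_8 = 4. Add edge {4,7}. Now deg[7]=0, deg[4]=1.
Final: two remaining deg-1 vertices are 4, 10. Add edge {4,10}.

Answer: 1 10
2 6
5 8
3 6
3 8
3 10
7 9
4 7
4 10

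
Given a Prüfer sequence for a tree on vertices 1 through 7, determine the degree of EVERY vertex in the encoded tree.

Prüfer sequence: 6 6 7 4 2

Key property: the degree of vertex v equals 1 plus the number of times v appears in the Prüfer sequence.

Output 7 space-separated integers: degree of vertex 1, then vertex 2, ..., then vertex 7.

Answer: 1 2 1 2 1 3 2

Derivation:
p_1 = 6: count[6] becomes 1
p_2 = 6: count[6] becomes 2
p_3 = 7: count[7] becomes 1
p_4 = 4: count[4] becomes 1
p_5 = 2: count[2] becomes 1
Degrees (1 + count): deg[1]=1+0=1, deg[2]=1+1=2, deg[3]=1+0=1, deg[4]=1+1=2, deg[5]=1+0=1, deg[6]=1+2=3, deg[7]=1+1=2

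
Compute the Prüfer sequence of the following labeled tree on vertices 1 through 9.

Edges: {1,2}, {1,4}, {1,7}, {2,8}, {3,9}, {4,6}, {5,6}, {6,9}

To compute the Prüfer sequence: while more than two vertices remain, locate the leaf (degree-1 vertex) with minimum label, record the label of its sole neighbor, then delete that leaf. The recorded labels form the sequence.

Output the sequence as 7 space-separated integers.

Answer: 9 6 1 2 1 4 6

Derivation:
Step 1: leaves = {3,5,7,8}. Remove smallest leaf 3, emit neighbor 9.
Step 2: leaves = {5,7,8,9}. Remove smallest leaf 5, emit neighbor 6.
Step 3: leaves = {7,8,9}. Remove smallest leaf 7, emit neighbor 1.
Step 4: leaves = {8,9}. Remove smallest leaf 8, emit neighbor 2.
Step 5: leaves = {2,9}. Remove smallest leaf 2, emit neighbor 1.
Step 6: leaves = {1,9}. Remove smallest leaf 1, emit neighbor 4.
Step 7: leaves = {4,9}. Remove smallest leaf 4, emit neighbor 6.
Done: 2 vertices remain (6, 9). Sequence = [9 6 1 2 1 4 6]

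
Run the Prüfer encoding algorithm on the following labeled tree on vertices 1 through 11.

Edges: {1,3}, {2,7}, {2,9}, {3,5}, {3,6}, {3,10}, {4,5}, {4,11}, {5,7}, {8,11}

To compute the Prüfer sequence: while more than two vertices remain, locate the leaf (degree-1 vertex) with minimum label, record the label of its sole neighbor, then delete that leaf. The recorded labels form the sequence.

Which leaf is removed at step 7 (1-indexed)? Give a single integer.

Answer: 10

Derivation:
Step 1: current leaves = {1,6,8,9,10}. Remove leaf 1 (neighbor: 3).
Step 2: current leaves = {6,8,9,10}. Remove leaf 6 (neighbor: 3).
Step 3: current leaves = {8,9,10}. Remove leaf 8 (neighbor: 11).
Step 4: current leaves = {9,10,11}. Remove leaf 9 (neighbor: 2).
Step 5: current leaves = {2,10,11}. Remove leaf 2 (neighbor: 7).
Step 6: current leaves = {7,10,11}. Remove leaf 7 (neighbor: 5).
Step 7: current leaves = {10,11}. Remove leaf 10 (neighbor: 3).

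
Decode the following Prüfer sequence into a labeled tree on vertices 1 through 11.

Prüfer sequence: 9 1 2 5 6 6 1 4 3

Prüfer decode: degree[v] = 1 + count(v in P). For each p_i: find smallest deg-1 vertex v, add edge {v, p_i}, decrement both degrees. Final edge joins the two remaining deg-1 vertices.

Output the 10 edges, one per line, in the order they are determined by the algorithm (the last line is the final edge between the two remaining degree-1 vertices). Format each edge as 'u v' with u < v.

Initial degrees: {1:3, 2:2, 3:2, 4:2, 5:2, 6:3, 7:1, 8:1, 9:2, 10:1, 11:1}
Step 1: smallest deg-1 vertex = 7, p_1 = 9. Add edge {7,9}. Now deg[7]=0, deg[9]=1.
Step 2: smallest deg-1 vertex = 8, p_2 = 1. Add edge {1,8}. Now deg[8]=0, deg[1]=2.
Step 3: smallest deg-1 vertex = 9, p_3 = 2. Add edge {2,9}. Now deg[9]=0, deg[2]=1.
Step 4: smallest deg-1 vertex = 2, p_4 = 5. Add edge {2,5}. Now deg[2]=0, deg[5]=1.
Step 5: smallest deg-1 vertex = 5, p_5 = 6. Add edge {5,6}. Now deg[5]=0, deg[6]=2.
Step 6: smallest deg-1 vertex = 10, p_6 = 6. Add edge {6,10}. Now deg[10]=0, deg[6]=1.
Step 7: smallest deg-1 vertex = 6, p_7 = 1. Add edge {1,6}. Now deg[6]=0, deg[1]=1.
Step 8: smallest deg-1 vertex = 1, p_8 = 4. Add edge {1,4}. Now deg[1]=0, deg[4]=1.
Step 9: smallest deg-1 vertex = 4, p_9 = 3. Add edge {3,4}. Now deg[4]=0, deg[3]=1.
Final: two remaining deg-1 vertices are 3, 11. Add edge {3,11}.

Answer: 7 9
1 8
2 9
2 5
5 6
6 10
1 6
1 4
3 4
3 11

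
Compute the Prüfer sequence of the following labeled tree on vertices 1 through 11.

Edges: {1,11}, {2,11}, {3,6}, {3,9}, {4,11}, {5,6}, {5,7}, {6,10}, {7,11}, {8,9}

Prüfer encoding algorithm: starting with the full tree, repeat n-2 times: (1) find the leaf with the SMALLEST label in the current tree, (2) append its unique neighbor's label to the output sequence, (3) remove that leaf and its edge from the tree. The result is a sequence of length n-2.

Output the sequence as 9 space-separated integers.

Step 1: leaves = {1,2,4,8,10}. Remove smallest leaf 1, emit neighbor 11.
Step 2: leaves = {2,4,8,10}. Remove smallest leaf 2, emit neighbor 11.
Step 3: leaves = {4,8,10}. Remove smallest leaf 4, emit neighbor 11.
Step 4: leaves = {8,10,11}. Remove smallest leaf 8, emit neighbor 9.
Step 5: leaves = {9,10,11}. Remove smallest leaf 9, emit neighbor 3.
Step 6: leaves = {3,10,11}. Remove smallest leaf 3, emit neighbor 6.
Step 7: leaves = {10,11}. Remove smallest leaf 10, emit neighbor 6.
Step 8: leaves = {6,11}. Remove smallest leaf 6, emit neighbor 5.
Step 9: leaves = {5,11}. Remove smallest leaf 5, emit neighbor 7.
Done: 2 vertices remain (7, 11). Sequence = [11 11 11 9 3 6 6 5 7]

Answer: 11 11 11 9 3 6 6 5 7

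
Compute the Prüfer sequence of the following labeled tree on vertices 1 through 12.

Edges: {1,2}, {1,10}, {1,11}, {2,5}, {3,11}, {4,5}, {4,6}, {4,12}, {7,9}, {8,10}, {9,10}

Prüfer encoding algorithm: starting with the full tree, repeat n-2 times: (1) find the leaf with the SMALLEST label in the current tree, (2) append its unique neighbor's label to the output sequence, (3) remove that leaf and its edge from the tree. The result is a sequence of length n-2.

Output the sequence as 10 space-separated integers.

Answer: 11 4 9 10 10 1 1 2 5 4

Derivation:
Step 1: leaves = {3,6,7,8,12}. Remove smallest leaf 3, emit neighbor 11.
Step 2: leaves = {6,7,8,11,12}. Remove smallest leaf 6, emit neighbor 4.
Step 3: leaves = {7,8,11,12}. Remove smallest leaf 7, emit neighbor 9.
Step 4: leaves = {8,9,11,12}. Remove smallest leaf 8, emit neighbor 10.
Step 5: leaves = {9,11,12}. Remove smallest leaf 9, emit neighbor 10.
Step 6: leaves = {10,11,12}. Remove smallest leaf 10, emit neighbor 1.
Step 7: leaves = {11,12}. Remove smallest leaf 11, emit neighbor 1.
Step 8: leaves = {1,12}. Remove smallest leaf 1, emit neighbor 2.
Step 9: leaves = {2,12}. Remove smallest leaf 2, emit neighbor 5.
Step 10: leaves = {5,12}. Remove smallest leaf 5, emit neighbor 4.
Done: 2 vertices remain (4, 12). Sequence = [11 4 9 10 10 1 1 2 5 4]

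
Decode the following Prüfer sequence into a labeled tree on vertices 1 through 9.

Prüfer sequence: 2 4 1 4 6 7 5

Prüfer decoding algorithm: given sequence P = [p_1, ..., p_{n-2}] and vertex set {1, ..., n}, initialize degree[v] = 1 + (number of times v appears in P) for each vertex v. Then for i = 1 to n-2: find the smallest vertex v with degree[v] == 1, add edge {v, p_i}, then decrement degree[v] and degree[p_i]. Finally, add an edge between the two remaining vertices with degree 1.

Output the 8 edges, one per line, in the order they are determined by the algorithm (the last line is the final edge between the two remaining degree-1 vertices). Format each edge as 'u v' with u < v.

Initial degrees: {1:2, 2:2, 3:1, 4:3, 5:2, 6:2, 7:2, 8:1, 9:1}
Step 1: smallest deg-1 vertex = 3, p_1 = 2. Add edge {2,3}. Now deg[3]=0, deg[2]=1.
Step 2: smallest deg-1 vertex = 2, p_2 = 4. Add edge {2,4}. Now deg[2]=0, deg[4]=2.
Step 3: smallest deg-1 vertex = 8, p_3 = 1. Add edge {1,8}. Now deg[8]=0, deg[1]=1.
Step 4: smallest deg-1 vertex = 1, p_4 = 4. Add edge {1,4}. Now deg[1]=0, deg[4]=1.
Step 5: smallest deg-1 vertex = 4, p_5 = 6. Add edge {4,6}. Now deg[4]=0, deg[6]=1.
Step 6: smallest deg-1 vertex = 6, p_6 = 7. Add edge {6,7}. Now deg[6]=0, deg[7]=1.
Step 7: smallest deg-1 vertex = 7, p_7 = 5. Add edge {5,7}. Now deg[7]=0, deg[5]=1.
Final: two remaining deg-1 vertices are 5, 9. Add edge {5,9}.

Answer: 2 3
2 4
1 8
1 4
4 6
6 7
5 7
5 9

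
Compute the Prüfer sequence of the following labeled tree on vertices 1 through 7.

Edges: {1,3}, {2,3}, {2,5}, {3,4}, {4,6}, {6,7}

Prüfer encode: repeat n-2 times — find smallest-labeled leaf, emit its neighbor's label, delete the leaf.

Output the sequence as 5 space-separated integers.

Answer: 3 2 3 4 6

Derivation:
Step 1: leaves = {1,5,7}. Remove smallest leaf 1, emit neighbor 3.
Step 2: leaves = {5,7}. Remove smallest leaf 5, emit neighbor 2.
Step 3: leaves = {2,7}. Remove smallest leaf 2, emit neighbor 3.
Step 4: leaves = {3,7}. Remove smallest leaf 3, emit neighbor 4.
Step 5: leaves = {4,7}. Remove smallest leaf 4, emit neighbor 6.
Done: 2 vertices remain (6, 7). Sequence = [3 2 3 4 6]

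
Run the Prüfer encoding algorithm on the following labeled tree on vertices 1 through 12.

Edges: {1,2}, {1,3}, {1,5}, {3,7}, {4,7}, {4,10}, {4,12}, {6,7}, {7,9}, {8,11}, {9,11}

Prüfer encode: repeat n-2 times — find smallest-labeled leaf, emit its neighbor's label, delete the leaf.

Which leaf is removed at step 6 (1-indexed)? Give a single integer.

Step 1: current leaves = {2,5,6,8,10,12}. Remove leaf 2 (neighbor: 1).
Step 2: current leaves = {5,6,8,10,12}. Remove leaf 5 (neighbor: 1).
Step 3: current leaves = {1,6,8,10,12}. Remove leaf 1 (neighbor: 3).
Step 4: current leaves = {3,6,8,10,12}. Remove leaf 3 (neighbor: 7).
Step 5: current leaves = {6,8,10,12}. Remove leaf 6 (neighbor: 7).
Step 6: current leaves = {8,10,12}. Remove leaf 8 (neighbor: 11).

Answer: 8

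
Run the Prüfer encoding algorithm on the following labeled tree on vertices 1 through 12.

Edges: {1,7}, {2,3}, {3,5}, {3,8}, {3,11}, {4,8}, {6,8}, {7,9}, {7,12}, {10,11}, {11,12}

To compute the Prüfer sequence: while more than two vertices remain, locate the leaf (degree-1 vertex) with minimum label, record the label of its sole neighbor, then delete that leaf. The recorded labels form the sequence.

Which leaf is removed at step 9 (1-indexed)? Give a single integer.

Answer: 7

Derivation:
Step 1: current leaves = {1,2,4,5,6,9,10}. Remove leaf 1 (neighbor: 7).
Step 2: current leaves = {2,4,5,6,9,10}. Remove leaf 2 (neighbor: 3).
Step 3: current leaves = {4,5,6,9,10}. Remove leaf 4 (neighbor: 8).
Step 4: current leaves = {5,6,9,10}. Remove leaf 5 (neighbor: 3).
Step 5: current leaves = {6,9,10}. Remove leaf 6 (neighbor: 8).
Step 6: current leaves = {8,9,10}. Remove leaf 8 (neighbor: 3).
Step 7: current leaves = {3,9,10}. Remove leaf 3 (neighbor: 11).
Step 8: current leaves = {9,10}. Remove leaf 9 (neighbor: 7).
Step 9: current leaves = {7,10}. Remove leaf 7 (neighbor: 12).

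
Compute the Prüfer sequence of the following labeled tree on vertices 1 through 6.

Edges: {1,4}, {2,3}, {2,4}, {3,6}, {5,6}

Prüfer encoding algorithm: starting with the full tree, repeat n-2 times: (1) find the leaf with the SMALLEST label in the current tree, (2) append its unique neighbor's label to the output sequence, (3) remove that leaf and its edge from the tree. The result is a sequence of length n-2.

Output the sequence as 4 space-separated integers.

Step 1: leaves = {1,5}. Remove smallest leaf 1, emit neighbor 4.
Step 2: leaves = {4,5}. Remove smallest leaf 4, emit neighbor 2.
Step 3: leaves = {2,5}. Remove smallest leaf 2, emit neighbor 3.
Step 4: leaves = {3,5}. Remove smallest leaf 3, emit neighbor 6.
Done: 2 vertices remain (5, 6). Sequence = [4 2 3 6]

Answer: 4 2 3 6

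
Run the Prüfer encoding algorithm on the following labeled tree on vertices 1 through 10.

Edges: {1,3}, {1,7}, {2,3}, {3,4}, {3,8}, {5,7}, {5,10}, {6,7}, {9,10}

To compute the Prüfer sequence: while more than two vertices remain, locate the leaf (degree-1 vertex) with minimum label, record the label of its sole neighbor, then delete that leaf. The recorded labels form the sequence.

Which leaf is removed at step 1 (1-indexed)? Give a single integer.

Answer: 2

Derivation:
Step 1: current leaves = {2,4,6,8,9}. Remove leaf 2 (neighbor: 3).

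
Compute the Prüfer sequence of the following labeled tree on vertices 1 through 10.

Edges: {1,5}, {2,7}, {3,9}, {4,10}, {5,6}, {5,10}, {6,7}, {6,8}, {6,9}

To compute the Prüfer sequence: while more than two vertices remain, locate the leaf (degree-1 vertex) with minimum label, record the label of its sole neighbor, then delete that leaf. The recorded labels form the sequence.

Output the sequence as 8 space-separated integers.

Step 1: leaves = {1,2,3,4,8}. Remove smallest leaf 1, emit neighbor 5.
Step 2: leaves = {2,3,4,8}. Remove smallest leaf 2, emit neighbor 7.
Step 3: leaves = {3,4,7,8}. Remove smallest leaf 3, emit neighbor 9.
Step 4: leaves = {4,7,8,9}. Remove smallest leaf 4, emit neighbor 10.
Step 5: leaves = {7,8,9,10}. Remove smallest leaf 7, emit neighbor 6.
Step 6: leaves = {8,9,10}. Remove smallest leaf 8, emit neighbor 6.
Step 7: leaves = {9,10}. Remove smallest leaf 9, emit neighbor 6.
Step 8: leaves = {6,10}. Remove smallest leaf 6, emit neighbor 5.
Done: 2 vertices remain (5, 10). Sequence = [5 7 9 10 6 6 6 5]

Answer: 5 7 9 10 6 6 6 5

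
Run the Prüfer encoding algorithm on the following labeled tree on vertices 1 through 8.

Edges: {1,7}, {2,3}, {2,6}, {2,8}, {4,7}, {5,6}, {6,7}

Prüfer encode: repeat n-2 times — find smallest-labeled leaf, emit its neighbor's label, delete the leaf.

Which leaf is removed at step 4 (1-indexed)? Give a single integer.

Step 1: current leaves = {1,3,4,5,8}. Remove leaf 1 (neighbor: 7).
Step 2: current leaves = {3,4,5,8}. Remove leaf 3 (neighbor: 2).
Step 3: current leaves = {4,5,8}. Remove leaf 4 (neighbor: 7).
Step 4: current leaves = {5,7,8}. Remove leaf 5 (neighbor: 6).

Answer: 5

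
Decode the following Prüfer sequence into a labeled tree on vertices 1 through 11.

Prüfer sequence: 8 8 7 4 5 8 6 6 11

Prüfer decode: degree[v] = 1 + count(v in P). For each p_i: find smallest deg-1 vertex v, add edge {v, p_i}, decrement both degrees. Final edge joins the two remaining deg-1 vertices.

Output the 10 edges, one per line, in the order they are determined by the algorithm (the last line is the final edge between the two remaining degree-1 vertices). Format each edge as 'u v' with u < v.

Answer: 1 8
2 8
3 7
4 7
4 5
5 8
6 8
6 9
6 11
10 11

Derivation:
Initial degrees: {1:1, 2:1, 3:1, 4:2, 5:2, 6:3, 7:2, 8:4, 9:1, 10:1, 11:2}
Step 1: smallest deg-1 vertex = 1, p_1 = 8. Add edge {1,8}. Now deg[1]=0, deg[8]=3.
Step 2: smallest deg-1 vertex = 2, p_2 = 8. Add edge {2,8}. Now deg[2]=0, deg[8]=2.
Step 3: smallest deg-1 vertex = 3, p_3 = 7. Add edge {3,7}. Now deg[3]=0, deg[7]=1.
Step 4: smallest deg-1 vertex = 7, p_4 = 4. Add edge {4,7}. Now deg[7]=0, deg[4]=1.
Step 5: smallest deg-1 vertex = 4, p_5 = 5. Add edge {4,5}. Now deg[4]=0, deg[5]=1.
Step 6: smallest deg-1 vertex = 5, p_6 = 8. Add edge {5,8}. Now deg[5]=0, deg[8]=1.
Step 7: smallest deg-1 vertex = 8, p_7 = 6. Add edge {6,8}. Now deg[8]=0, deg[6]=2.
Step 8: smallest deg-1 vertex = 9, p_8 = 6. Add edge {6,9}. Now deg[9]=0, deg[6]=1.
Step 9: smallest deg-1 vertex = 6, p_9 = 11. Add edge {6,11}. Now deg[6]=0, deg[11]=1.
Final: two remaining deg-1 vertices are 10, 11. Add edge {10,11}.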